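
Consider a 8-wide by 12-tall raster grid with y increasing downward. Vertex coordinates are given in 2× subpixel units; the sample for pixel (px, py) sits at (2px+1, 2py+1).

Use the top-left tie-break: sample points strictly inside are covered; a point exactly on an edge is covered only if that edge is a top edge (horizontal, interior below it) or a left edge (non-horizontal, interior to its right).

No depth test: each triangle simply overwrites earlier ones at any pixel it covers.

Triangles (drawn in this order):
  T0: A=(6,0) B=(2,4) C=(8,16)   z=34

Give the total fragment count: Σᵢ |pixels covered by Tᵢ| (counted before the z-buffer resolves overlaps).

T0:
  2·area = 72  (B↔C swapped to make it positive)
  edge (6, 0)→(8, 16): d=(2,16) right/bottom  bias=-1
  edge (8, 16)→(2, 4): d=(-6,-12) top-left  bias=+0
  edge (2, 4)→(6, 0): d=(4,-4) top-left  bias=+0
    (2,0)@(5, 1): e=[18,54,0] → █  [on edge]
    (3,0)@(7, 1): e=[-14,78,8] → ·
    (1,1)@(3, 3): e=[54,18,0] → █  [on edge]
    (3,1)@(7, 3): e=[-10,66,16] → ·
    (0,2)@(1, 5): e=[90,-18,0] → ·  [on edge]
    (1,2)@(3, 5): e=[58,6,8] → █
    (3,2)@(7, 5): e=[-6,54,24] → ·
    (1,3)@(3, 7): e=[62,-6,16] → ·
    (2,3)@(5, 7): e=[30,18,24] → █
    (3,3)@(7, 7): e=[-2,42,32] → ·
    (2,4)@(5, 9): e=[34,6,32] → █
    (3,4)@(7, 9): e=[2,30,40] → █
  covered (10 px):
    · · █ · · · · ·
    · █ █ · · · · ·
    · █ █ · · · · ·
    · · █ · · · · ·
    · · █ █ · · · ·
    · · · █ · · · ·
    · · · █ · · · ·
    · · · · · · · ·
    · · · · · · · ·
    · · · · · · · ·
    · · · · · · · ·
    · · · · · · · ·

Final: 10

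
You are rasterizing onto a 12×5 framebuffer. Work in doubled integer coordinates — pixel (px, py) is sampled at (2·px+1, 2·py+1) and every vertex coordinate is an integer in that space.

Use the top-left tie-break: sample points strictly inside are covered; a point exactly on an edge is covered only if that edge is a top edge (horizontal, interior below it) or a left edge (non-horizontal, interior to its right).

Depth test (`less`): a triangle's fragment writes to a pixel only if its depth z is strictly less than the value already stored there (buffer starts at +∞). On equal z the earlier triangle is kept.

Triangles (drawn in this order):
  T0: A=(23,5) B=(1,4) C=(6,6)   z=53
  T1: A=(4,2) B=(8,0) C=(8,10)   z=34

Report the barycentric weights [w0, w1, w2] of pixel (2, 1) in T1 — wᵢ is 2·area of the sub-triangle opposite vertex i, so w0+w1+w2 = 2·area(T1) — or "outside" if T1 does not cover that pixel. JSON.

T0:
  2·area = 39  (B↔C swapped to make it positive)
  edge (23, 5)→(6, 6): d=(-17,1) right/bottom  bias=-1
  edge (6, 6)→(1, 4): d=(-5,-2) top-left  bias=+0
  edge (1, 4)→(23, 5): d=(22,1) right/bottom  bias=-1
    (2,2)@(5, 5): e=[18,3,18] → █
    (3,2)@(7, 5): e=[16,7,16] → █
    (4,2)@(9, 5): e=[14,11,14] → █
    (5,2)@(11, 5): e=[12,15,12] → █
    (6,2)@(13, 5): e=[10,19,10] → █
    (7,2)@(15, 5): e=[8,23,8] → █
    (8,2)@(17, 5): e=[6,27,6] → █
    (9,2)@(19, 5): e=[4,31,4] → █
    (10,2)@(21, 5): e=[2,35,2] → █
    (11,2)@(23, 5): e=[0,39,0] → ·  [on edge]
    (2,3)@(5, 7): e=[-16,-7,62] → ·
    (3,3)@(7, 7): e=[-18,-3,60] → ·
  covered (9 px):
    · · · · · · · · · · · ·
    · · · · · · · · · · · ·
    · · █ █ █ █ █ █ █ █ █ ·
    · · · · · · · · · · · ·
    · · · · · · · · · · · ·
T1:
  2·area = 40
  edge (4, 2)→(8, 0): d=(4,-2) top-left  bias=+0
  edge (8, 0)→(8, 10): d=(0,10) right/bottom  bias=-1
  edge (8, 10)→(4, 2): d=(-4,-8) top-left  bias=+0
    (3,0)@(7, 1): e=[2,10,28] → █
    (4,0)@(9, 1): e=[6,-10,44] → ·
    (2,1)@(5, 3): e=[6,30,4] → █
    (4,1)@(9, 3): e=[14,-10,36] → ·
    (2,2)@(5, 5): e=[14,30,-4] → ·
    (3,2)@(7, 5): e=[18,10,12] → █
    (4,2)@(9, 5): e=[22,-10,28] → ·
    (3,3)@(7, 7): e=[26,10,4] → █
    (4,3)@(9, 7): e=[30,-10,20] → ·
    (3,4)@(7, 9): e=[34,10,-4] → ·
  covered (5 px):
    · · · █ · · · · · · · ·
    · · █ █ · · · · · · · ·
    · · · █ · · · · · · · ·
    · · · █ · · · · · · · ·
    · · · · · · · · · · · ·

Answer: [30,4,6]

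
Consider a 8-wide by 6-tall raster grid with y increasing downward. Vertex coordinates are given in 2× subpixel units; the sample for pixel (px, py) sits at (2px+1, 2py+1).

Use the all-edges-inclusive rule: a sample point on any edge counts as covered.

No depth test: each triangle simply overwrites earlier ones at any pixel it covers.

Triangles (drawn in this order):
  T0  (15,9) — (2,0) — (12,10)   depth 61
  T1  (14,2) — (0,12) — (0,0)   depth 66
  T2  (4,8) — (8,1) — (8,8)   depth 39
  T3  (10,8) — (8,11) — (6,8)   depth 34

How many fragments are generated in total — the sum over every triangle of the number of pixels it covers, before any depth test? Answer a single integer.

T0:
  2·area = 40  (B↔C swapped to make it positive)
  edge (15, 9)→(12, 10): d=(-3,1) inclusive
  edge (12, 10)→(2, 0): d=(-10,-10) inclusive
  edge (2, 0)→(15, 9): d=(13,9) inclusive
    (1,0)@(3, 1): e=[36,0,4] → X  [on edge]
    (2,0)@(5, 1): e=[34,20,-14] → .
    (1,1)@(3, 3): e=[30,-20,30] → .
    (2,1)@(5, 3): e=[28,0,12] → X  [on edge]
    (3,1)@(7, 3): e=[26,20,-6] → .
    (2,2)@(5, 5): e=[22,-20,38] → .
    (3,2)@(7, 5): e=[20,0,20] → X  [on edge]
    (4,2)@(9, 5): e=[18,20,2] → X
    (5,2)@(11, 5): e=[16,40,-16] → .
    (3,3)@(7, 7): e=[14,-20,46] → .
    (4,3)@(9, 7): e=[12,0,28] → X  [on edge]
    (5,3)@(11, 7): e=[10,20,10] → X
    (5,4)@(11, 9): e=[4,0,36] → X  [on edge]
    (7,4)@(15, 9): e=[0,40,0] → X  [on edge]
    (4,5)@(9, 11): e=[0,-40,80] → .  [on edge]
    (6,5)@(13, 11): e=[-4,0,44] → .  [on edge]
  covered (9 px):
    . X . . . . . .
    . . X . . . . .
    . . . X X . . .
    . . . . X X . .
    . . . . . X X X
    . . . . . . . .
T1:
  2·area = 168
  edge (14, 2)→(0, 12): d=(-14,10) inclusive
  edge (0, 12)→(0, 0): d=(0,-12) inclusive
  edge (0, 0)→(14, 2): d=(14,2) inclusive
    (0,0)@(1, 1): e=[144,12,12] → X
    (1,0)@(3, 1): e=[124,36,8] → X
    (2,0)@(5, 1): e=[104,60,4] → X
    (3,0)@(7, 1): e=[84,84,0] → X  [on edge]
    (4,0)@(9, 1): e=[64,108,-4] → .
    (0,1)@(1, 3): e=[116,12,40] → X
    (4,1)@(9, 3): e=[36,108,24] → X
    (5,1)@(11, 3): e=[16,132,20] → X
    (6,1)@(13, 3): e=[-4,156,16] → .
    (0,2)@(1, 5): e=[88,12,68] → X
    (5,2)@(11, 5): e=[-12,132,48] → .
    (0,3)@(1, 7): e=[60,12,96] → X
    (3,3)@(7, 7): e=[0,84,84] → X  [on edge]
  covered (22 px):
    X X X X . . . .
    X X X X X X . .
    X X X X X . . .
    X X X X . . . .
    X X . . . . . .
    X . . . . . . .
T2:
  2·area = 28
  edge (4, 8)→(8, 1): d=(4,-7) inclusive
  edge (8, 1)→(8, 8): d=(0,7) inclusive
  edge (8, 8)→(4, 8): d=(-4,0) inclusive
    (3,1)@(7, 3): e=[1,7,20] → X
    (4,1)@(9, 3): e=[15,-7,20] → .
    (3,2)@(7, 5): e=[9,7,12] → X
    (4,2)@(9, 5): e=[23,-7,12] → .
    (2,3)@(5, 7): e=[3,21,4] → X
    (4,3)@(9, 7): e=[31,-7,4] → .
    (2,4)@(5, 9): e=[11,21,-4] → .
    (3,4)@(7, 9): e=[25,7,-4] → .
  covered (4 px):
    . . . . . . . .
    . . . X . . . .
    . . . X . . . .
    . . X X . . . .
    . . . . . . . .
    . . . . . . . .
T3:
  2·area = 12
  edge (10, 8)→(8, 11): d=(-2,3) inclusive
  edge (8, 11)→(6, 8): d=(-2,-3) inclusive
  edge (6, 8)→(10, 8): d=(4,0) inclusive
    (3,4)@(7, 9): e=[7,1,4] → X
    (4,4)@(9, 9): e=[1,7,4] → X
    (5,4)@(11, 9): e=[-5,13,4] → .
    (3,5)@(7, 11): e=[3,-3,12] → .
    (4,5)@(9, 11): e=[-3,3,12] → .
  covered (2 px):
    . . . . . . . .
    . . . . . . . .
    . . . . . . . .
    . . . . . . . .
    . . . X X . . .
    . . . . . . . .

Answer: 37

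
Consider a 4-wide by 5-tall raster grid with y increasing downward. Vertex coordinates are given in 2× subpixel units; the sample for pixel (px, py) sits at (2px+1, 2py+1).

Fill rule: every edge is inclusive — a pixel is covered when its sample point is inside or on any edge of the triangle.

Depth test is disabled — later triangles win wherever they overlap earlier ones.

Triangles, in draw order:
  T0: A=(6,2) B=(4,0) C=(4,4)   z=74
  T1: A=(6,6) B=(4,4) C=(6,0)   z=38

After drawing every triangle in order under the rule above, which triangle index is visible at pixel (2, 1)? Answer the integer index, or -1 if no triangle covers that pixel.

T0:
  2·area = 8  (B↔C swapped to make it positive)
  edge (6, 2)→(4, 4): d=(-2,2) inclusive
  edge (4, 4)→(4, 0): d=(0,-4) inclusive
  edge (4, 0)→(6, 2): d=(2,2) inclusive
    (2,0)@(5, 1): e=[4,4,0] → X  [on edge]
    (3,0)@(7, 1): e=[0,12,-4] → .  [on edge]
    (2,1)@(5, 3): e=[0,4,4] → X  [on edge]
    (3,1)@(7, 3): e=[-4,12,0] → .  [on edge]
    (1,2)@(3, 5): e=[0,-4,12] → .  [on edge]
    (2,2)@(5, 5): e=[-4,4,8] → .
    (0,3)@(1, 7): e=[0,-12,20] → .  [on edge]
  covered (2 px):
    . . X .
    . . X .
    . . . .
    . . . .
    . . . .
T1:
  2·area = 12
  edge (6, 6)→(4, 4): d=(-2,-2) inclusive
  edge (4, 4)→(6, 0): d=(2,-4) inclusive
  edge (6, 0)→(6, 6): d=(0,6) inclusive
    (0,0)@(1, 1): e=[0,-18,30] → .  [on edge]
    (1,1)@(3, 3): e=[0,-6,18] → .  [on edge]
    (2,1)@(5, 3): e=[4,2,6] → X
    (3,1)@(7, 3): e=[8,10,-6] → .
    (2,2)@(5, 5): e=[0,6,6] → X  [on edge]
    (3,2)@(7, 5): e=[4,14,-6] → .
    (2,3)@(5, 7): e=[-4,10,6] → .
    (3,3)@(7, 7): e=[0,18,-6] → .  [on edge]
  covered (2 px):
    . . . .
    . . X .
    . . X .
    . . . .
    . . . .

Z-buffer (winner per pixel, '.' = empty):
  . . 0 .
  . . 1 .
  . . 1 .
  . . . .
  . . . .

Result: 1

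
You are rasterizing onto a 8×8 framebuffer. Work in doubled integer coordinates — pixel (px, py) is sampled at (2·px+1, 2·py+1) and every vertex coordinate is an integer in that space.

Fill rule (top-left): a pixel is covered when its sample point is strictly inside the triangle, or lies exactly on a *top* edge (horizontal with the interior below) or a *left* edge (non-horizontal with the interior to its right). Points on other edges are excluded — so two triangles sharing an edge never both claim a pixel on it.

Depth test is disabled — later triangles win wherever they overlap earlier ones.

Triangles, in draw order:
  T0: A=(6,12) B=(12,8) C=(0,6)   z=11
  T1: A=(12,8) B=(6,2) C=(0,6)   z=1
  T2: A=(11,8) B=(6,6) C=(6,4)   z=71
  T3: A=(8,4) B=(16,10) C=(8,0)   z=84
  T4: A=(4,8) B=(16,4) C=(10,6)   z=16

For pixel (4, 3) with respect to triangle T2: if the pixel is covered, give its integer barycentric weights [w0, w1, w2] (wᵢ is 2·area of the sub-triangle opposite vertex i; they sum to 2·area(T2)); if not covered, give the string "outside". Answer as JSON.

T0:
  2·area = 60  (B↔C swapped to make it positive)
  edge (6, 12)→(0, 6): d=(-6,-6) top-left  bias=+0
  edge (0, 6)→(12, 8): d=(12,2) right/bottom  bias=-1
  edge (12, 8)→(6, 12): d=(-6,4) right/bottom  bias=-1
    (0,3)@(1, 7): e=[0,10,50] → █  [on edge]
    (1,3)@(3, 7): e=[12,6,42] → █
    (2,3)@(5, 7): e=[24,2,34] → █
    (3,3)@(7, 7): e=[36,-2,26] → ·
    (0,4)@(1, 9): e=[-12,34,38] → ·
    (1,4)@(3, 9): e=[0,30,30] → █  [on edge]
    (3,4)@(7, 9): e=[24,22,14] → █
    (4,4)@(9, 9): e=[36,18,6] → █
    (5,4)@(11, 9): e=[48,14,-2] → ·
    (1,5)@(3, 11): e=[-12,54,18] → ·
    (2,5)@(5, 11): e=[0,50,10] → █  [on edge]
    (4,5)@(9, 11): e=[24,42,-6] → ·
    (3,6)@(7, 13): e=[0,70,-10] → ·  [on edge]
    (4,7)@(9, 15): e=[0,90,-30] → ·  [on edge]
  covered (9 px):
    · · · · · · · ·
    · · · · · · · ·
    · · · · · · · ·
    █ █ █ · · · · ·
    · █ █ █ █ · · ·
    · · █ █ · · · ·
    · · · · · · · ·
    · · · · · · · ·
T1:
  2·area = 60  (B↔C swapped to make it positive)
  edge (12, 8)→(0, 6): d=(-12,-2) top-left  bias=+0
  edge (0, 6)→(6, 2): d=(6,-4) top-left  bias=+0
  edge (6, 2)→(12, 8): d=(6,6) right/bottom  bias=-1
    (2,0)@(5, 1): e=[70,-10,0] → ·  [on edge]
    (2,1)@(5, 3): e=[46,2,12] → █
    (3,1)@(7, 3): e=[50,10,0] → ·  [on edge]
    (1,2)@(3, 5): e=[18,6,36] → █
    (3,2)@(7, 5): e=[26,22,12] → █
    (4,2)@(9, 5): e=[30,30,0] → ·  [on edge]
    (1,3)@(3, 7): e=[-6,18,48] → ·
    (2,3)@(5, 7): e=[-2,26,36] → ·
    (3,3)@(7, 7): e=[2,34,24] → █
    (4,3)@(9, 7): e=[6,42,12] → █
    (5,3)@(11, 7): e=[10,50,0] → ·  [on edge]
    (3,4)@(7, 9): e=[-22,46,36] → ·
    (6,4)@(13, 9): e=[-10,70,0] → ·  [on edge]
    (7,5)@(15, 11): e=[-30,90,0] → ·  [on edge]
  covered (6 px):
    · · · · · · · ·
    · · █ · · · · ·
    · █ █ █ · · · ·
    · · · █ █ · · ·
    · · · · · · · ·
    · · · · · · · ·
    · · · · · · · ·
    · · · · · · · ·
T2:
  2·area = 10
  edge (11, 8)→(6, 6): d=(-5,-2) top-left  bias=+0
  edge (6, 6)→(6, 4): d=(0,-2) top-left  bias=+0
  edge (6, 4)→(11, 8): d=(5,4) right/bottom  bias=-1
    (3,2)@(7, 5): e=[7,2,1] → █
    (4,2)@(9, 5): e=[11,6,-7] → ·
    (3,3)@(7, 7): e=[-3,2,11] → ·
    (4,3)@(9, 7): e=[1,6,3] → █
    (5,3)@(11, 7): e=[5,10,-5] → ·
    (4,4)@(9, 9): e=[-9,6,13] → ·
  covered (2 px):
    · · · · · · · ·
    · · · · · · · ·
    · · · █ · · · ·
    · · · · █ · · ·
    · · · · · · · ·
    · · · · · · · ·
    · · · · · · · ·
    · · · · · · · ·
T3:
  2·area = 32  (B↔C swapped to make it positive)
  edge (8, 4)→(8, 0): d=(0,-4) top-left  bias=+0
  edge (8, 0)→(16, 10): d=(8,10) right/bottom  bias=-1
  edge (16, 10)→(8, 4): d=(-8,-6) top-left  bias=+0
    (4,1)@(9, 3): e=[4,14,14] → █
    (5,1)@(11, 3): e=[12,-6,26] → ·
    (4,2)@(9, 5): e=[4,30,-2] → ·
    (5,2)@(11, 5): e=[12,10,10] → █
    (6,2)@(13, 5): e=[20,-10,22] → ·
    (5,3)@(11, 7): e=[12,26,-6] → ·
    (6,3)@(13, 7): e=[20,6,6] → █
    (7,3)@(15, 7): e=[28,-14,18] → ·
    (6,4)@(13, 9): e=[20,22,-10] → ·
    (7,4)@(15, 9): e=[28,2,2] → █
    (7,5)@(15, 11): e=[28,18,-14] → ·
  covered (4 px):
    · · · · · · · ·
    · · · · █ · · ·
    · · · · · █ · ·
    · · · · · · █ ·
    · · · · · · · █
    · · · · · · · ·
    · · · · · · · ·
    · · · · · · · ·
T4:
  degenerate (2·area = 0) — covers nothing

Answer: [6,3,1]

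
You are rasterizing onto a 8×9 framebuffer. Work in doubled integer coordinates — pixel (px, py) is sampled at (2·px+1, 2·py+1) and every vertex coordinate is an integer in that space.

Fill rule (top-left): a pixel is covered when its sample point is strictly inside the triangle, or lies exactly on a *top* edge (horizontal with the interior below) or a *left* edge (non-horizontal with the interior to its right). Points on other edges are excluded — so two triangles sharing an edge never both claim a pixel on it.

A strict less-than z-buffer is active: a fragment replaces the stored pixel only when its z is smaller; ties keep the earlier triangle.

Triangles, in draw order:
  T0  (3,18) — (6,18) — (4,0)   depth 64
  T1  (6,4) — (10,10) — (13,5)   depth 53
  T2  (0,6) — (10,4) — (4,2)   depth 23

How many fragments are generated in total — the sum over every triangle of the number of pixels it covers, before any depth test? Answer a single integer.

T0:
  2·area = 54  (B↔C swapped to make it positive)
  edge (3, 18)→(4, 0): d=(1,-18) top-left  bias=+0
  edge (4, 0)→(6, 18): d=(2,18) right/bottom  bias=-1
  edge (6, 18)→(3, 18): d=(-3,0) right/bottom  bias=-1
    (2,4)@(5, 9): e=[27,0,27] → ·  [on edge]
    (2,5)@(5, 11): e=[29,4,21] → #
    (3,5)@(7, 11): e=[65,-32,21] → ·
    (2,6)@(5, 13): e=[31,8,15] → #
    (3,6)@(7, 13): e=[67,-28,15] → ·
    (2,7)@(5, 15): e=[33,12,9] → #
    (3,7)@(7, 15): e=[69,-24,9] → ·
    (2,8)@(5, 17): e=[35,16,3] → #
    (3,8)@(7, 17): e=[71,-20,3] → ·
  covered (4 px):
    · · · · · · · ·
    · · · · · · · ·
    · · · · · · · ·
    · · · · · · · ·
    · · · · · · · ·
    · · # · · · · ·
    · · # · · · · ·
    · · # · · · · ·
    · · # · · · · ·
T1:
  2·area = 38  (B↔C swapped to make it positive)
  edge (6, 4)→(13, 5): d=(7,1) right/bottom  bias=-1
  edge (13, 5)→(10, 10): d=(-3,5) right/bottom  bias=-1
  edge (10, 10)→(6, 4): d=(-4,-6) top-left  bias=+0
    (3,2)@(7, 5): e=[6,30,2] → #
    (4,2)@(9, 5): e=[4,20,14] → #
    (5,2)@(11, 5): e=[2,10,26] → #
    (6,2)@(13, 5): e=[0,0,38] → ·  [on edge]
    (3,3)@(7, 7): e=[20,24,-6] → ·
    (4,3)@(9, 7): e=[18,14,6] → #
    (6,3)@(13, 7): e=[14,-6,30] → ·
    (4,4)@(9, 9): e=[32,8,-2] → ·
    (5,4)@(11, 9): e=[30,-2,10] → ·
    (3,7)@(7, 15): e=[76,0,-38] → ·  [on edge]
  covered (5 px):
    · · · · · · · ·
    · · · · · · · ·
    · · · # # # · ·
    · · · · # # · ·
    · · · · · · · ·
    · · · · · · · ·
    · · · · · · · ·
    · · · · · · · ·
    · · · · · · · ·
T2:
  2·area = 32  (B↔C swapped to make it positive)
  edge (0, 6)→(4, 2): d=(4,-4) top-left  bias=+0
  edge (4, 2)→(10, 4): d=(6,2) right/bottom  bias=-1
  edge (10, 4)→(0, 6): d=(-10,2) right/bottom  bias=-1
    (0,0)@(1, 1): e=[-16,0,48] → ·  [on edge]
    (2,0)@(5, 1): e=[0,-8,40] → ·  [on edge]
    (1,1)@(3, 3): e=[0,8,24] → #  [on edge]
    (2,1)@(5, 3): e=[8,4,20] → #
    (3,1)@(7, 3): e=[16,0,16] → ·  [on edge]
    (7,1)@(15, 3): e=[48,-16,0] → ·  [on edge]
    (0,2)@(1, 5): e=[0,24,8] → #  [on edge]
    (2,2)@(5, 5): e=[16,16,0] → ·  [on edge]
    (6,2)@(13, 5): e=[48,0,-16] → ·  [on edge]
    (0,3)@(1, 7): e=[8,36,-12] → ·
    (1,3)@(3, 7): e=[16,32,-16] → ·
  covered (4 px):
    · · · · · · · ·
    · # # · · · · ·
    # # · · · · · ·
    · · · · · · · ·
    · · · · · · · ·
    · · · · · · · ·
    · · · · · · · ·
    · · · · · · · ·
    · · · · · · · ·

Result: 13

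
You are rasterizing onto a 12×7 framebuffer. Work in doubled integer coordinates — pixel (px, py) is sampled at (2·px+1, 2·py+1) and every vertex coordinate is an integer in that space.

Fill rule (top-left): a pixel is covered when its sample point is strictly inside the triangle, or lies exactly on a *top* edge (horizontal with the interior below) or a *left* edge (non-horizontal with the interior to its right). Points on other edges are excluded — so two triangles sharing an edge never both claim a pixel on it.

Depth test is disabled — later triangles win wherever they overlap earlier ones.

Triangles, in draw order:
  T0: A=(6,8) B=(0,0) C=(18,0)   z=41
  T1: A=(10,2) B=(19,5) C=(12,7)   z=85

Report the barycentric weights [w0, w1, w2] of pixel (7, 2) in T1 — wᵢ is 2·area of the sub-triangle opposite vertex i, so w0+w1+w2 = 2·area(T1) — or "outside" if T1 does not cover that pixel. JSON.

T0:
  2·area = 144
  edge (6, 8)→(0, 0): d=(-6,-8) top-left  bias=+0
  edge (0, 0)→(18, 0): d=(18,0) top-left  bias=+0
  edge (18, 0)→(6, 8): d=(-12,8) right/bottom  bias=-1
    (0,0)@(1, 1): e=[2,18,124] → █
    (1,0)@(3, 1): e=[18,18,108] → █
    (2,0)@(5, 1): e=[34,18,92] → █
    (3,0)@(7, 1): e=[50,18,76] → █
    (4,0)@(9, 1): e=[66,18,60] → █
    (5,0)@(11, 1): e=[82,18,44] → █
    (6,0)@(13, 1): e=[98,18,28] → █
    (7,0)@(15, 1): e=[114,18,12] → █
    (8,0)@(17, 1): e=[130,18,-4] → ·
    (0,1)@(1, 3): e=[-10,54,100] → ·
    (1,1)@(3, 3): e=[6,54,84] → █
    (7,1)@(15, 3): e=[102,54,-12] → ·
  covered (18 px):
    █ █ █ █ █ █ █ █ · · · ·
    · █ █ █ █ █ █ · · · · ·
    · · █ █ █ · · · · · · ·
    · · · █ · · · · · · · ·
    · · · · · · · · · · · ·
    · · · · · · · · · · · ·
    · · · · · · · · · · · ·
T1:
  2·area = 39
  edge (10, 2)→(19, 5): d=(9,3) right/bottom  bias=-1
  edge (19, 5)→(12, 7): d=(-7,2) right/bottom  bias=-1
  edge (12, 7)→(10, 2): d=(-2,-5) top-left  bias=+0
    (3,0)@(7, 1): e=[0,52,-13] → ·  [on edge]
    (5,1)@(11, 3): e=[6,30,3] → █
    (6,1)@(13, 3): e=[0,26,13] → ·  [on edge]
    (5,2)@(11, 5): e=[24,16,-1] → ·
    (6,2)@(13, 5): e=[18,12,9] → █
    (7,2)@(15, 5): e=[12,8,19] → █
    (8,2)@(17, 5): e=[6,4,29] → █
    (9,2)@(19, 5): e=[0,0,39] → ·  [on edge]
    (6,3)@(13, 7): e=[36,-2,5] → ·
    (7,3)@(15, 7): e=[30,-6,15] → ·
    (8,3)@(17, 7): e=[24,-10,25] → ·
    (2,4)@(5, 9): e=[78,0,-39] → ·  [on edge]
  covered (4 px):
    · · · · · · · · · · · ·
    · · · · · █ · · · · · ·
    · · · · · · █ █ █ · · ·
    · · · · · · · · · · · ·
    · · · · · · · · · · · ·
    · · · · · · · · · · · ·
    · · · · · · · · · · · ·

Final: [8,19,12]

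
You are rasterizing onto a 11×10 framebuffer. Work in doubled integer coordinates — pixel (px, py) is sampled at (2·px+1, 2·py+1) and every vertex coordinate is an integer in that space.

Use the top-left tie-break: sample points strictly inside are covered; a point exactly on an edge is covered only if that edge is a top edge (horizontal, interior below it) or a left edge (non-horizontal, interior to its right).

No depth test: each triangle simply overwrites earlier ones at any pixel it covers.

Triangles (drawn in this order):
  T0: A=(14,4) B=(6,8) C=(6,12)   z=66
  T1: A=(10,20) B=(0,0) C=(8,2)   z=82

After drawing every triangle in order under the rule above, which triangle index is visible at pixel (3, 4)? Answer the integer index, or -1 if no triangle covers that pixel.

T0:
  2·area = 32  (B↔C swapped to make it positive)
  edge (14, 4)→(6, 12): d=(-8,8) right/bottom  bias=-1
  edge (6, 12)→(6, 8): d=(0,-4) top-left  bias=+0
  edge (6, 8)→(14, 4): d=(8,-4) top-left  bias=+0
    (8,0)@(17, 1): e=[0,44,-12] → .  [on edge]
    (7,1)@(15, 3): e=[0,36,-4] → .  [on edge]
    (6,2)@(13, 5): e=[0,28,4] → .  [on edge]
    (4,3)@(9, 7): e=[16,12,4] → X
    (5,3)@(11, 7): e=[0,20,12] → .  [on edge]
    (3,4)@(7, 9): e=[16,4,12] → X
    (4,4)@(9, 9): e=[0,12,20] → .  [on edge]
    (3,5)@(7, 11): e=[0,4,28] → .  [on edge]
    (2,6)@(5, 13): e=[0,-4,36] → .  [on edge]
    (1,7)@(3, 15): e=[0,-12,44] → .  [on edge]
    (0,8)@(1, 17): e=[0,-20,52] → .  [on edge]
  covered (2 px):
    . . . . . . . . . . .
    . . . . . . . . . . .
    . . . . . . . . . . .
    . . . . X . . . . . .
    . . . X . . . . . . .
    . . . . . . . . . . .
    . . . . . . . . . . .
    . . . . . . . . . . .
    . . . . . . . . . . .
    . . . . . . . . . . .
T1:
  2·area = 140
  edge (10, 20)→(0, 0): d=(-10,-20) top-left  bias=+0
  edge (0, 0)→(8, 2): d=(8,2) right/bottom  bias=-1
  edge (8, 2)→(10, 20): d=(2,18) right/bottom  bias=-1
    (0,0)@(1, 1): e=[10,6,124] → X
    (1,0)@(3, 1): e=[50,2,88] → X
    (2,0)@(5, 1): e=[90,-2,52] → .
    (0,1)@(1, 3): e=[-10,22,128] → .
    (1,1)@(3, 3): e=[30,18,92] → X
    (2,1)@(5, 3): e=[70,14,56] → X
    (3,1)@(7, 3): e=[110,10,20] → X
    (4,1)@(9, 3): e=[150,6,-16] → .
    (1,2)@(3, 5): e=[10,34,96] → X
    (4,2)@(9, 5): e=[130,22,-12] → .
    (1,3)@(3, 7): e=[-10,50,100] → .
    (2,3)@(5, 7): e=[30,46,64] → X
    (4,5)@(9, 11): e=[70,70,0] → .  [on edge]
  covered (17 px):
    X X . . . . . . . . .
    . X X X . . . . . . .
    . X X X . . . . . . .
    . . X X . . . . . . .
    . . X X . . . . . . .
    . . . X . . . . . . .
    . . . X X . . . . . .
    . . . . X . . . . . .
    . . . . X . . . . . .
    . . . . . . . . . . .

Z-buffer (winner per pixel, '.' = empty):
  1 1 . . . . . . . . .
  . 1 1 1 . . . . . . .
  . 1 1 1 . . . . . . .
  . . 1 1 0 . . . . . .
  . . 1 1 . . . . . . .
  . . . 1 . . . . . . .
  . . . 1 1 . . . . . .
  . . . . 1 . . . . . .
  . . . . 1 . . . . . .
  . . . . . . . . . . .

Result: 1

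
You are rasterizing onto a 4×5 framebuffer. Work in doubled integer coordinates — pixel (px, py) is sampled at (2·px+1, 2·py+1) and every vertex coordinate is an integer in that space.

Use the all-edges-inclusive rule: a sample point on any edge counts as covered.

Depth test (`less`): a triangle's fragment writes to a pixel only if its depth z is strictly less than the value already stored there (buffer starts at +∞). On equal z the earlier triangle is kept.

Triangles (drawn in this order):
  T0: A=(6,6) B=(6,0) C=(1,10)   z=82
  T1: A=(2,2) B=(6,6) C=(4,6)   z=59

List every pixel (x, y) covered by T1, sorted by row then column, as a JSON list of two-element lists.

T0:
  2·area = 30  (B↔C swapped to make it positive)
  edge (6, 6)→(1, 10): d=(-5,4) inclusive
  edge (1, 10)→(6, 0): d=(5,-10) inclusive
  edge (6, 0)→(6, 6): d=(0,6) inclusive
    (2,1)@(5, 3): e=[19,5,6] → █
    (3,1)@(7, 3): e=[11,25,-6] → ·
    (2,2)@(5, 5): e=[9,15,6] → █
    (3,2)@(7, 5): e=[1,35,-6] → ·
    (1,3)@(3, 7): e=[7,5,18] → █
    (2,3)@(5, 7): e=[-1,25,6] → ·
    (1,4)@(3, 9): e=[-3,15,18] → ·
  covered (3 px):
    · · · ·
    · · █ ·
    · · █ ·
    · █ · ·
    · · · ·
T1:
  2·area = 8
  edge (2, 2)→(6, 6): d=(4,4) inclusive
  edge (6, 6)→(4, 6): d=(-2,0) inclusive
  edge (4, 6)→(2, 2): d=(-2,-4) inclusive
    (0,0)@(1, 1): e=[0,10,-2] → ·  [on edge]
    (1,1)@(3, 3): e=[0,6,2] → █  [on edge]
    (2,1)@(5, 3): e=[-8,6,10] → ·
    (1,2)@(3, 5): e=[8,2,-2] → ·
    (2,2)@(5, 5): e=[0,2,6] → █  [on edge]
    (3,2)@(7, 5): e=[-8,2,14] → ·
    (2,3)@(5, 7): e=[8,-2,2] → ·
    (3,3)@(7, 7): e=[0,-2,10] → ·  [on edge]
  covered (2 px):
    · · · ·
    · █ · ·
    · · █ ·
    · · · ·
    · · · ·

Result: [[1,1],[2,2]]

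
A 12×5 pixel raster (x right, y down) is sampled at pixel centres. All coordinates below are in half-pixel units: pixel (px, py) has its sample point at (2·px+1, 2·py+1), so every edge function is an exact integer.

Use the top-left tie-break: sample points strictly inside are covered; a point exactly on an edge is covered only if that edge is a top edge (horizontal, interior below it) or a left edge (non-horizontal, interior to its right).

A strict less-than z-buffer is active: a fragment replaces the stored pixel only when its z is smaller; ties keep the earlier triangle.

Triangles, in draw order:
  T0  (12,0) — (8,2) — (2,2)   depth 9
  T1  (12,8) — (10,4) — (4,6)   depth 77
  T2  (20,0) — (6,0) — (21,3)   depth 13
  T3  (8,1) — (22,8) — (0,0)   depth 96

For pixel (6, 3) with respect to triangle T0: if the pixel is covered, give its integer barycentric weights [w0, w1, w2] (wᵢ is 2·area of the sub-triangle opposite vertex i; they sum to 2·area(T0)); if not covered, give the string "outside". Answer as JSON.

T0:
  2·area = 12
  edge (12, 0)→(8, 2): d=(-4,2) right/bottom  bias=-1
  edge (8, 2)→(2, 2): d=(-6,0) right/bottom  bias=-1
  edge (2, 2)→(12, 0): d=(10,-2) top-left  bias=+0
    (3,0)@(7, 1): e=[6,6,0] → X  [on edge]
    (4,0)@(9, 1): e=[2,6,4] → X
    (5,0)@(11, 1): e=[-2,6,8] → .
    (3,1)@(7, 3): e=[-2,-6,20] → .
    (4,1)@(9, 3): e=[-6,-6,24] → .
  covered (2 px):
    . . . X X . . . . . . .
    . . . . . . . . . . . .
    . . . . . . . . . . . .
    . . . . . . . . . . . .
    . . . . . . . . . . . .
T1:
  2·area = 28  (B↔C swapped to make it positive)
  edge (12, 8)→(4, 6): d=(-8,-2) top-left  bias=+0
  edge (4, 6)→(10, 4): d=(6,-2) top-left  bias=+0
  edge (10, 4)→(12, 8): d=(2,4) right/bottom  bias=-1
    (9,0)@(19, 1): e=[70,0,-42] → .  [on edge]
    (6,1)@(13, 3): e=[42,0,-14] → .  [on edge]
    (3,2)@(7, 5): e=[14,0,14] → X  [on edge]
    (4,2)@(9, 5): e=[18,4,6] → X
    (5,2)@(11, 5): e=[22,8,-2] → .
    (0,3)@(1, 7): e=[-14,0,42] → .  [on edge]
    (3,3)@(7, 7): e=[-2,12,18] → .
    (4,3)@(9, 7): e=[2,16,10] → X
    (5,3)@(11, 7): e=[6,20,2] → X
    (6,3)@(13, 7): e=[10,24,-6] → .
    (4,4)@(9, 9): e=[-14,28,14] → .
    (5,4)@(11, 9): e=[-10,32,6] → .
  covered (4 px):
    . . . . . . . . . . . .
    . . . . . . . . . . . .
    . . . X X . . . . . . .
    . . . . X X . . . . . .
    . . . . . . . . . . . .
T2:
  2·area = 42  (B↔C swapped to make it positive)
  edge (20, 0)→(21, 3): d=(1,3) right/bottom  bias=-1
  edge (21, 3)→(6, 0): d=(-15,-3) top-left  bias=+0
  edge (6, 0)→(20, 0): d=(14,0) top-left  bias=+0
    (5,0)@(11, 1): e=[28,0,14] → X  [on edge]
    (6,0)@(13, 1): e=[22,6,14] → X
    (7,0)@(15, 1): e=[16,12,14] → X
    (8,0)@(17, 1): e=[10,18,14] → X
    (9,0)@(19, 1): e=[4,24,14] → X
    (10,0)@(21, 1): e=[-2,30,14] → .
    (5,1)@(11, 3): e=[30,-30,42] → .
    (6,1)@(13, 3): e=[24,-24,42] → .
    (7,1)@(15, 3): e=[18,-18,42] → .
    (8,1)@(17, 3): e=[12,-12,42] → .
    (9,1)@(19, 3): e=[6,-6,42] → .
    (10,1)@(21, 3): e=[0,0,42] → .  [on edge]
    (11,4)@(23, 9): e=[0,-84,126] → .  [on edge]
  covered (5 px):
    . . . . . X X X X X . .
    . . . . . . . . . . . .
    . . . . . . . . . . . .
    . . . . . . . . . . . .
    . . . . . . . . . . . .
T3:
  2·area = 42
  edge (8, 1)→(22, 8): d=(14,7) right/bottom  bias=-1
  edge (22, 8)→(0, 0): d=(-22,-8) top-left  bias=+0
  edge (0, 0)→(8, 1): d=(8,1) right/bottom  bias=-1
    (1,0)@(3, 1): e=[35,2,5] → X
    (2,0)@(5, 1): e=[21,18,3] → X
    (3,0)@(7, 1): e=[7,34,1] → X
    (4,0)@(9, 1): e=[-7,50,-1] → .
    (1,1)@(3, 3): e=[63,-42,21] → .
    (2,1)@(5, 3): e=[49,-26,19] → .
    (3,1)@(7, 3): e=[35,-10,17] → .
    (4,1)@(9, 3): e=[21,6,15] → X
    (5,1)@(11, 3): e=[7,22,13] → X
    (6,1)@(13, 3): e=[-7,38,11] → .
    (4,2)@(9, 5): e=[49,-38,31] → .
    (5,2)@(11, 5): e=[35,-22,29] → .
  covered (6 px):
    . X X X . . . . . . . .
    . . . . X X . . . . . .
    . . . . . . . X . . . .
    . . . . . . . . . . . .
    . . . . . . . . . . . .

Final: "outside"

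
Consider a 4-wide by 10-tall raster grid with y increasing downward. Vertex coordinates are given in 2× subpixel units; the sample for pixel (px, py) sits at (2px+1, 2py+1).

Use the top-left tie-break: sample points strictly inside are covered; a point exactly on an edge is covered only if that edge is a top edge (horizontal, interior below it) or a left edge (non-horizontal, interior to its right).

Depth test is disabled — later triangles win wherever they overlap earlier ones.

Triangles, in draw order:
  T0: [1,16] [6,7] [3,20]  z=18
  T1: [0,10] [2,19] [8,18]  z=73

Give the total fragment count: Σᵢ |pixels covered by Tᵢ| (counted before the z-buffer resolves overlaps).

T0:
  2·area = 38
  edge (1, 16)→(6, 7): d=(5,-9) top-left  bias=+0
  edge (6, 7)→(3, 20): d=(-3,13) right/bottom  bias=-1
  edge (3, 20)→(1, 16): d=(-2,-4) top-left  bias=+0
    (2,4)@(5, 9): e=[1,7,30] → █
    (3,4)@(7, 9): e=[19,-19,38] → ·
    (2,5)@(5, 11): e=[11,1,26] → █
    (3,5)@(7, 11): e=[29,-25,34] → ·
    (1,6)@(3, 13): e=[3,21,14] → █
    (2,6)@(5, 13): e=[21,-5,22] → ·
    (1,7)@(3, 15): e=[13,15,10] → █
    (2,7)@(5, 15): e=[31,-11,18] → ·
    (1,8)@(3, 17): e=[23,9,6] → █
    (2,8)@(5, 17): e=[41,-17,14] → ·
    (1,9)@(3, 19): e=[33,3,2] → █
    (2,9)@(5, 19): e=[51,-23,10] → ·
  covered (6 px):
    · · · ·
    · · · ·
    · · · ·
    · · · ·
    · · █ ·
    · · █ ·
    · █ · ·
    · █ · ·
    · █ · ·
    · █ · ·
T1:
  2·area = 56  (B↔C swapped to make it positive)
  edge (0, 10)→(8, 18): d=(8,8) right/bottom  bias=-1
  edge (8, 18)→(2, 19): d=(-6,1) right/bottom  bias=-1
  edge (2, 19)→(0, 10): d=(-2,-9) top-left  bias=+0
    (0,5)@(1, 11): e=[0,49,7] → ·  [on edge]
    (0,6)@(1, 13): e=[16,37,3] → █
    (1,6)@(3, 13): e=[0,35,21] → ·  [on edge]
    (0,7)@(1, 15): e=[32,25,-1] → ·
    (1,7)@(3, 15): e=[16,23,17] → █
    (2,7)@(5, 15): e=[0,21,35] → ·  [on edge]
    (1,8)@(3, 17): e=[32,11,13] → █
    (2,8)@(5, 17): e=[16,9,31] → █
    (3,8)@(7, 17): e=[0,7,49] → ·  [on edge]
    (1,9)@(3, 19): e=[48,-1,9] → ·
    (2,9)@(5, 19): e=[32,-3,27] → ·
  covered (4 px):
    · · · ·
    · · · ·
    · · · ·
    · · · ·
    · · · ·
    · · · ·
    █ · · ·
    · █ · ·
    · █ █ ·
    · · · ·

Result: 10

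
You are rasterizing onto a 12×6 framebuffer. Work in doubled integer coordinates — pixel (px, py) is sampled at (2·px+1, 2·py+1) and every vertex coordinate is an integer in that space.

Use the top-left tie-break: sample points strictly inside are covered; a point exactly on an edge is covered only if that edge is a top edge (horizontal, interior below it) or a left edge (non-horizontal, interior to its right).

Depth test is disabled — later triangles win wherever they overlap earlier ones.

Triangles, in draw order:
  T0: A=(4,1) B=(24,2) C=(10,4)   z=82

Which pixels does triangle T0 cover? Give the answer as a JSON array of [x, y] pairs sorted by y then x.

T0:
  2·area = 54
  edge (4, 1)→(24, 2): d=(20,1) right/bottom  bias=-1
  edge (24, 2)→(10, 4): d=(-14,2) right/bottom  bias=-1
  edge (10, 4)→(4, 1): d=(-6,-3) top-left  bias=+0
    (4,1)@(9, 3): e=[35,16,3] → █
    (5,1)@(11, 3): e=[33,12,9] → █
    (6,1)@(13, 3): e=[31,8,15] → █
    (7,1)@(15, 3): e=[29,4,21] → █
    (8,1)@(17, 3): e=[27,0,27] → ·  [on edge]
    (1,2)@(3, 5): e=[81,0,-27] → ·  [on edge]
    (4,2)@(9, 5): e=[75,-12,-9] → ·
    (5,2)@(11, 5): e=[73,-16,-3] → ·
    (6,2)@(13, 5): e=[71,-20,3] → ·
    (7,2)@(15, 5): e=[69,-24,9] → ·
  covered (4 px):
    · · · · · · · · · · · ·
    · · · · █ █ █ █ · · · ·
    · · · · · · · · · · · ·
    · · · · · · · · · · · ·
    · · · · · · · · · · · ·
    · · · · · · · · · · · ·

Answer: [[4,1],[5,1],[6,1],[7,1]]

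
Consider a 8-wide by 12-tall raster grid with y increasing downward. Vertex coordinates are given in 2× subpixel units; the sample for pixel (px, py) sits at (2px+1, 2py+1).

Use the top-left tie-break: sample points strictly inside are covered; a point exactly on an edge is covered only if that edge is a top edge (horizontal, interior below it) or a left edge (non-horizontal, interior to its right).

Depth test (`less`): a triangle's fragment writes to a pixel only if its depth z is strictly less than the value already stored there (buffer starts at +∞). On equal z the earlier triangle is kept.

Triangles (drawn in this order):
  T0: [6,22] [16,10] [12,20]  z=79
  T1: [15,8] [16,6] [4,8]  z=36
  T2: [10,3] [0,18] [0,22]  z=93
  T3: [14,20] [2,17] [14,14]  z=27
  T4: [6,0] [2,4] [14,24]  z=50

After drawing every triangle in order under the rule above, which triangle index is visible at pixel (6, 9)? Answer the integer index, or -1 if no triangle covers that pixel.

T0:
  2·area = 52
  edge (6, 22)→(16, 10): d=(10,-12) top-left  bias=+0
  edge (16, 10)→(12, 20): d=(-4,10) right/bottom  bias=-1
  edge (12, 20)→(6, 22): d=(-6,2) right/bottom  bias=-1
    (6,7)@(13, 15): e=[14,10,28] → #
    (7,7)@(15, 15): e=[38,-10,24] → ·
    (5,8)@(11, 17): e=[10,22,20] → #
    (7,8)@(15, 17): e=[58,-18,12] → ·
    (4,9)@(9, 19): e=[6,34,12] → #
    (6,9)@(13, 19): e=[54,-6,4] → ·
    (7,9)@(15, 19): e=[78,-26,0] → ·  [on edge]
    (3,10)@(7, 21): e=[2,46,4] → #
    (4,10)@(9, 21): e=[26,26,0] → ·  [on edge]
    (5,10)@(11, 21): e=[50,6,-4] → ·
    (1,11)@(3, 23): e=[-26,78,0] → ·  [on edge]
    (3,11)@(7, 23): e=[22,38,-8] → ·
  covered (6 px):
    · · · · · · · ·
    · · · · · · · ·
    · · · · · · · ·
    · · · · · · · ·
    · · · · · · · ·
    · · · · · · · ·
    · · · · · · · ·
    · · · · · · # ·
    · · · · · # # ·
    · · · · # # · ·
    · · · # · · · ·
    · · · · · · · ·
T1:
  2·area = 22  (B↔C swapped to make it positive)
  edge (15, 8)→(4, 8): d=(-11,0) right/bottom  bias=-1
  edge (4, 8)→(16, 6): d=(12,-2) top-left  bias=+0
  edge (16, 6)→(15, 8): d=(-1,2) right/bottom  bias=-1
    (5,3)@(11, 7): e=[11,2,9] → #
    (6,3)@(13, 7): e=[11,6,5] → #
    (7,3)@(15, 7): e=[11,10,1] → #
    (5,4)@(11, 9): e=[-11,26,7] → ·
    (6,4)@(13, 9): e=[-11,30,3] → ·
    (7,4)@(15, 9): e=[-11,34,-1] → ·
  covered (3 px):
    · · · · · · · ·
    · · · · · · · ·
    · · · · · · · ·
    · · · · · # # #
    · · · · · · · ·
    · · · · · · · ·
    · · · · · · · ·
    · · · · · · · ·
    · · · · · · · ·
    · · · · · · · ·
    · · · · · · · ·
    · · · · · · · ·
T2:
  2·area = 40  (B↔C swapped to make it positive)
  edge (10, 3)→(0, 22): d=(-10,19) right/bottom  bias=-1
  edge (0, 22)→(0, 18): d=(0,-4) top-left  bias=+0
  edge (0, 18)→(10, 3): d=(10,-15) top-left  bias=+0
    (2,5)@(5, 11): e=[15,20,5] → #
    (3,5)@(7, 11): e=[-23,28,35] → ·
    (2,6)@(5, 13): e=[-5,20,25] → ·
    (1,7)@(3, 15): e=[13,12,15] → #
    (2,7)@(5, 15): e=[-25,20,45] → ·
    (0,8)@(1, 17): e=[31,4,5] → #
    (1,8)@(3, 17): e=[-7,12,35] → ·
    (0,9)@(1, 19): e=[11,4,25] → #
    (1,9)@(3, 19): e=[-27,12,55] → ·
    (0,10)@(1, 21): e=[-9,4,45] → ·
  covered (4 px):
    · · · · · · · ·
    · · · · · · · ·
    · · · · · · · ·
    · · · · · · · ·
    · · · · · · · ·
    · · # · · · · ·
    · · · · · · · ·
    · # · · · · · ·
    # · · · · · · ·
    # · · · · · · ·
    · · · · · · · ·
    · · · · · · · ·
T3:
  2·area = 72
  edge (14, 20)→(2, 17): d=(-12,-3) top-left  bias=+0
  edge (2, 17)→(14, 14): d=(12,-3) top-left  bias=+0
  edge (14, 14)→(14, 20): d=(0,6) right/bottom  bias=-1
    (5,7)@(11, 15): e=[51,3,18] → #
    (6,7)@(13, 15): e=[57,9,6] → #
    (7,7)@(15, 15): e=[63,15,-6] → ·
    (1,8)@(3, 17): e=[3,3,66] → #
    (2,8)@(5, 17): e=[9,9,54] → #
    (3,8)@(7, 17): e=[15,15,42] → #
    (4,8)@(9, 17): e=[21,21,30] → #
    (7,8)@(15, 17): e=[39,39,-6] → ·
    (1,9)@(3, 19): e=[-21,27,66] → ·
    (2,9)@(5, 19): e=[-15,33,54] → ·
    (3,9)@(7, 19): e=[-9,39,42] → ·
    (4,9)@(9, 19): e=[-3,45,30] → ·
  covered (10 px):
    · · · · · · · ·
    · · · · · · · ·
    · · · · · · · ·
    · · · · · · · ·
    · · · · · · · ·
    · · · · · · · ·
    · · · · · · · ·
    · · · · · # # ·
    · # # # # # # ·
    · · · · · # # ·
    · · · · · · · ·
    · · · · · · · ·
T4:
  2·area = 128  (B↔C swapped to make it positive)
  edge (6, 0)→(14, 24): d=(8,24) right/bottom  bias=-1
  edge (14, 24)→(2, 4): d=(-12,-20) top-left  bias=+0
  edge (2, 4)→(6, 0): d=(4,-4) top-left  bias=+0
    (2,0)@(5, 1): e=[32,96,0] → #  [on edge]
    (3,0)@(7, 1): e=[-16,136,8] → ·
    (1,1)@(3, 3): e=[96,32,0] → #  [on edge]
    (3,1)@(7, 3): e=[0,112,16] → ·  [on edge]
    (0,2)@(1, 5): e=[160,-32,0] → ·  [on edge]
    (1,2)@(3, 5): e=[112,8,8] → #
    (3,2)@(7, 5): e=[16,88,24] → #
    (4,2)@(9, 5): e=[-32,128,32] → ·
    (1,3)@(3, 7): e=[128,-16,16] → ·
    (2,3)@(5, 7): e=[80,24,24] → #
    (4,3)@(9, 7): e=[-16,104,40] → ·
    (2,4)@(5, 9): e=[96,0,32] → #  [on edge]
    (4,4)@(9, 9): e=[0,80,48] → ·  [on edge]
    (5,7)@(11, 15): e=[0,48,80] → ·  [on edge]
    (5,9)@(11, 19): e=[32,0,96] → #  [on edge]
    (6,10)@(13, 21): e=[0,16,112] → ·  [on edge]
  covered (16 px):
    · · # · · · · ·
    · # # · · · · ·
    · # # # · · · ·
    · · # # · · · ·
    · · # # · · · ·
    · · · # # · · ·
    · · · · # · · ·
    · · · · # · · ·
    · · · · · # · ·
    · · · · · # · ·
    · · · · · · · ·
    · · · · · · · ·

Z-buffer (winner per pixel, '.' = empty):
  . . 4 . . . . .
  . 4 4 . . . . .
  . 4 4 4 . . . .
  . . 4 4 . 1 1 1
  . . 4 4 . . . .
  . . 2 4 4 . . .
  . . . . 4 . . .
  . 2 . . 4 3 3 .
  2 3 3 3 3 3 3 .
  2 . . . 0 3 3 .
  . . . 0 . . . .
  . . . . . . . .

Result: 3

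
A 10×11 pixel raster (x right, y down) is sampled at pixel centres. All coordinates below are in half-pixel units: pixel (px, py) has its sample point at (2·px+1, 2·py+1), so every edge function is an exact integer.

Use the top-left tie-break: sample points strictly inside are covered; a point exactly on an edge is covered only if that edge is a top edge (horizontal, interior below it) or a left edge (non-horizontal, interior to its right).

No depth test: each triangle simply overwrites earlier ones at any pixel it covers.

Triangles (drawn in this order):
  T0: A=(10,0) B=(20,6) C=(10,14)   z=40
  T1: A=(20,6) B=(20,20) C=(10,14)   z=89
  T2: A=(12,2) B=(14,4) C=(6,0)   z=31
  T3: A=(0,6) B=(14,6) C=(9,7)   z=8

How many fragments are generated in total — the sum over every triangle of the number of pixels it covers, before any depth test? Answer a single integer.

T0:
  2·area = 140
  edge (10, 0)→(20, 6): d=(10,6) right/bottom  bias=-1
  edge (20, 6)→(10, 14): d=(-10,8) right/bottom  bias=-1
  edge (10, 14)→(10, 0): d=(0,-14) top-left  bias=+0
    (5,0)@(11, 1): e=[4,122,14] → #
    (6,0)@(13, 1): e=[-8,106,42] → ·
    (5,1)@(11, 3): e=[24,102,14] → #
    (6,1)@(13, 3): e=[12,86,42] → #
    (7,1)@(15, 3): e=[0,70,70] → ·  [on edge]
    (5,2)@(11, 5): e=[44,82,14] → #
    (7,2)@(15, 5): e=[20,50,70] → #
    (8,2)@(17, 5): e=[8,34,98] → #
    (9,2)@(19, 5): e=[-4,18,126] → ·
    (5,3)@(11, 7): e=[64,62,14] → #
    (9,3)@(19, 7): e=[16,-2,126] → ·
    (5,4)@(11, 9): e=[84,42,14] → #
  covered (17 px):
    · · · · · # · · · ·
    · · · · · # # · · ·
    · · · · · # # # # ·
    · · · · · # # # # ·
    · · · · · # # # · ·
    · · · · · # # · · ·
    · · · · · # · · · ·
    · · · · · · · · · ·
    · · · · · · · · · ·
    · · · · · · · · · ·
    · · · · · · · · · ·
T1:
  2·area = 140
  edge (20, 6)→(20, 20): d=(0,14) right/bottom  bias=-1
  edge (20, 20)→(10, 14): d=(-10,-6) top-left  bias=+0
  edge (10, 14)→(20, 6): d=(10,-8) top-left  bias=+0
    (9,3)@(19, 7): e=[14,124,2] → #
    (8,4)@(17, 9): e=[42,92,6] → #
    (2,5)@(5, 11): e=[210,0,-70] → ·  [on edge]
    (7,5)@(15, 11): e=[70,60,10] → #
    (6,6)@(13, 13): e=[98,28,14] → #
    (6,7)@(13, 15): e=[98,8,34] → #
    (6,8)@(13, 17): e=[98,-12,54] → ·
    (7,8)@(15, 17): e=[70,0,70] → #  [on edge]
    (7,9)@(15, 19): e=[70,-20,90] → ·
    (8,9)@(17, 19): e=[42,-8,106] → ·
    (9,9)@(19, 19): e=[14,4,122] → #
    (9,10)@(19, 21): e=[14,-16,142] → ·
  covered (18 px):
    · · · · · · · · · ·
    · · · · · · · · · ·
    · · · · · · · · · ·
    · · · · · · · · · #
    · · · · · · · · # #
    · · · · · · · # # #
    · · · · · · # # # #
    · · · · · · # # # #
    · · · · · · · # # #
    · · · · · · · · · #
    · · · · · · · · · ·
T2:
  2·area = 8
  edge (12, 2)→(14, 4): d=(2,2) right/bottom  bias=-1
  edge (14, 4)→(6, 0): d=(-8,-4) top-left  bias=+0
  edge (6, 0)→(12, 2): d=(6,2) right/bottom  bias=-1
    (4,0)@(9, 1): e=[4,4,0] → ·  [on edge]
    (5,0)@(11, 1): e=[0,12,-4] → ·  [on edge]
    (6,1)@(13, 3): e=[0,4,4] → ·  [on edge]
    (7,1)@(15, 3): e=[-4,12,0] → ·  [on edge]
    (7,2)@(15, 5): e=[0,-4,12] → ·  [on edge]
    (8,3)@(17, 7): e=[0,-12,20] → ·  [on edge]
    (9,4)@(19, 9): e=[0,-20,28] → ·  [on edge]
  covered (0 px):
    · · · · · · · · · ·
    · · · · · · · · · ·
    · · · · · · · · · ·
    · · · · · · · · · ·
    · · · · · · · · · ·
    · · · · · · · · · ·
    · · · · · · · · · ·
    · · · · · · · · · ·
    · · · · · · · · · ·
    · · · · · · · · · ·
    · · · · · · · · · ·
T3:
  2·area = 14
  edge (0, 6)→(14, 6): d=(14,0) top-left  bias=+0
  edge (14, 6)→(9, 7): d=(-5,1) right/bottom  bias=-1
  edge (9, 7)→(0, 6): d=(-9,-1) top-left  bias=+0
    (9,2)@(19, 5): e=[-14,0,28] → ·  [on edge]
    (4,3)@(9, 7): e=[14,0,0] → ·  [on edge]
  covered (0 px):
    · · · · · · · · · ·
    · · · · · · · · · ·
    · · · · · · · · · ·
    · · · · · · · · · ·
    · · · · · · · · · ·
    · · · · · · · · · ·
    · · · · · · · · · ·
    · · · · · · · · · ·
    · · · · · · · · · ·
    · · · · · · · · · ·
    · · · · · · · · · ·

Result: 35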